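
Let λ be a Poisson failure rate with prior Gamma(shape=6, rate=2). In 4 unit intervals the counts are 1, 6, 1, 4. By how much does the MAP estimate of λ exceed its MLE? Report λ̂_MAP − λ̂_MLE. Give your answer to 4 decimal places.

MAP − MLE = -0.1667

Σxᵢ = 12. Posterior is Gamma(18, 6); MAP = (18−1)/6 = 17/6 ≈ 2.83333.
MLE = x̄ = 12/4 ≈ 3.00000.
Difference = 17/6 − 12/4 = -1/6 ≈ -0.1667.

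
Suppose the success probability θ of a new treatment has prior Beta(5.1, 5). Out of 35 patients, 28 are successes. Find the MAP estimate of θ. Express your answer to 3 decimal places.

Prior: Beta(5.1, 5).
Data: 28 successes in 35 trials. The binomial likelihood contributes θ^28(1−θ)^7, so the posterior is Beta(5.1+28, 5+7) = Beta(33.1, 12).
For Beta(a, b) with a, b > 1 the mode is (a−1)/(a+b−2) = 32.1/43.1 ≈ 0.745.

θ̂_MAP = 0.745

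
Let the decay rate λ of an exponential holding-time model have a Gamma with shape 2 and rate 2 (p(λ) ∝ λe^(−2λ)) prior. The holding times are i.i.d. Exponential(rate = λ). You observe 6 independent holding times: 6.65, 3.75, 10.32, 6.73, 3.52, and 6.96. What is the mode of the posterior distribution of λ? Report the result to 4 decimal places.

The Exponential(rate=λ) likelihood is ∝ λ^n e^(−λΣtᵢ). Here n = 6 and Σtᵢ = 6.65 + 3.75 + 10.32 + 6.73 + 3.52 + 6.96 = 37.93.
Posterior ∝ λe^(−2λ) · λ^6e^(−37.93λ) = λ^7e^(−39.93λ), i.e. Gamma(8, 39.93).
Mode = (a−1)/b = 7/39.93 ≈ 0.1753.

λ̂_MAP = 0.1753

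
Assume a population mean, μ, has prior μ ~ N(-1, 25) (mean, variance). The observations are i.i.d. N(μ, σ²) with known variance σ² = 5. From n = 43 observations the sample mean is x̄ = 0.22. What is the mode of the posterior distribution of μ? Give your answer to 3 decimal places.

n = 43, x̄ = 0.22.
For a Normal prior and Normal likelihood with known variance, the posterior is Normal; its mode equals its mean, the precision-weighted average.
Prior precision 1/σ₀² = 1/25 = 0.04; data precision n/σ² = 43/5 = 8.6.
μ̂ = (0.04·(-1) + 8.6·0.22) / (0.04 + 8.6) = 1.852/8.64 = 463/2160 ≈ 0.214.

μ̂_MAP = 0.214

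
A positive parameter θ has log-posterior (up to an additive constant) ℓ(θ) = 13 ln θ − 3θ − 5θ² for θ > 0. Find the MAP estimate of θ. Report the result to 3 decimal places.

ℓ'(θ) = 13/θ − 3 − 10θ. Setting this to zero and multiplying by θ: 10θ² + 3θ − 13 = 0.
θ = (−3 + √(3² + 4·10·13)) / (2·10) = (−3 + √529) / 20 = (−3 + 23)/20 = 1.
ℓ''(θ) = −13/θ² − 10 < 0, confirming a maximum.

θ̂_MAP = 1.000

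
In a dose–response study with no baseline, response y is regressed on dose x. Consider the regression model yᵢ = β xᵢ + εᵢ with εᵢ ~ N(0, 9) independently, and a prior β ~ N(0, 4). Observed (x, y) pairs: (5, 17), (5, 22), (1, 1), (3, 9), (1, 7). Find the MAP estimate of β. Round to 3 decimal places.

log p(β | y) = −Σ(yᵢ − βxᵢ)²/(2·9) − β²/(2·4) + const.
Setting the derivative to zero: Σxᵢ(yᵢ − βxᵢ)/9 − β/4 = 0, so β = Σxᵢyᵢ / (Σxᵢ² + σ²/τ²).
Σxᵢyᵢ = 5·17 + 5·22 + 1·1 + 3·9 + 1·7 = 230; Σxᵢ² = 61; σ²/τ² = 2.25.
β̂_MAP = 230 / (61 + 2.25) = 230/63.25 ≈ 3.636.

β̂_MAP = 3.636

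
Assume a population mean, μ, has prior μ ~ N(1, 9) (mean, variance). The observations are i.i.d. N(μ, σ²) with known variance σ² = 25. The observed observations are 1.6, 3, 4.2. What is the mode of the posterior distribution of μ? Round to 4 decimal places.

n = 3; x̄ = (1.6 + 3 + 4.2)/3 = 8.8/3 = 44/15 ≈ 2.9333.
For a Normal prior and Normal likelihood with known variance, the posterior is Normal; its mode equals its mean, the precision-weighted average.
Prior precision 1/σ₀² = 1/9; data precision n/σ² = 3/25 = 0.12.
μ̂ = ((1/9)·1 + 0.12·(44/15)) / (1/9 + 0.12) = (521/1125)/(52/225) = 521/260 ≈ 2.0038.

μ̂_MAP = 2.0038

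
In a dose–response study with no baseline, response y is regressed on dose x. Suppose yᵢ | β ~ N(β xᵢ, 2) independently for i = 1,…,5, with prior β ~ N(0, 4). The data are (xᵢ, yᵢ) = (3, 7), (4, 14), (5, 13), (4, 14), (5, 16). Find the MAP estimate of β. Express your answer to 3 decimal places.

log p(β | y) = −Σ(yᵢ − βxᵢ)²/(2·2) − β²/(2·4) + const.
Setting the derivative to zero: Σxᵢ(yᵢ − βxᵢ)/2 − β/4 = 0, so β = Σxᵢyᵢ / (Σxᵢ² + σ²/τ²).
Σxᵢyᵢ = 3·7 + 4·14 + 5·13 + 4·14 + 5·16 = 278; Σxᵢ² = 91; σ²/τ² = 0.5.
β̂_MAP = 278 / (91 + 0.5) = 278/91.5 ≈ 3.038.

β̂_MAP = 3.038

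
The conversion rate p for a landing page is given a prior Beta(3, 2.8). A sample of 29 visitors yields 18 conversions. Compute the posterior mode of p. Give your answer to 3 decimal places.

Prior: Beta(3, 2.8).
Data: 18 successes in 29 trials. The binomial likelihood contributes p^18(1−p)^11, so the posterior is Beta(3+18, 2.8+11) = Beta(21, 13.8).
For Beta(a, b) with a, b > 1 the mode is (a−1)/(a+b−2) = 20/32.8 ≈ 0.610.

p̂_MAP = 0.610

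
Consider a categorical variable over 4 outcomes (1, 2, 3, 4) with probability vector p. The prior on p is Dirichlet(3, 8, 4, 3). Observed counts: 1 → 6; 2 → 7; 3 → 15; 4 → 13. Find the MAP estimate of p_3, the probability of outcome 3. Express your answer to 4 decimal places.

The posterior is Dirichlet(αᵢ + nᵢ) = Dirichlet(9, 15, 19, 16).
For a Dirichlet(a₁,…,a_K) with all aᵢ > 1, the mode has j-th component (aⱼ − 1)/(Σaᵢ − K).
Here Σaᵢ = 59 and K = 4, so p_3 = (19 − 1)/(59 − 4) = 18/55 ≈ 0.3273.

MAP estimate: 0.3273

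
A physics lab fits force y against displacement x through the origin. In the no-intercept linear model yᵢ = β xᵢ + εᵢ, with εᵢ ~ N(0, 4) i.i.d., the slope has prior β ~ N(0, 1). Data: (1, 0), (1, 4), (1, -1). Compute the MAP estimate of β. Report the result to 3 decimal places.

log p(β | y) = −Σ(yᵢ − βxᵢ)²/(2·4) − β²/(2·1) + const.
Setting the derivative to zero: Σxᵢ(yᵢ − βxᵢ)/4 − β/1 = 0, so β = Σxᵢyᵢ / (Σxᵢ² + σ²/τ²).
Σxᵢyᵢ = 1·0 + 1·4 + 1·(-1) = 3; Σxᵢ² = 3; σ²/τ² = 4.
β̂_MAP = 3 / (3 + 4) = 3/7 ≈ 0.429.

β̂_MAP = 0.429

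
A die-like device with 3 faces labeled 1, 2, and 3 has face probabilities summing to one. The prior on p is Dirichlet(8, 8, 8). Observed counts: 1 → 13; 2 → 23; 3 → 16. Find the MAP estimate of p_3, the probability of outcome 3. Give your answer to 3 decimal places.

The posterior is Dirichlet(αᵢ + nᵢ) = Dirichlet(21, 31, 24).
For a Dirichlet(a₁,…,a_K) with all aᵢ > 1, the mode has j-th component (aⱼ − 1)/(Σaᵢ − K).
Here Σaᵢ = 76 and K = 3, so p_3 = (24 − 1)/(76 − 3) = 23/73 ≈ 0.315.

MAP estimate: 0.315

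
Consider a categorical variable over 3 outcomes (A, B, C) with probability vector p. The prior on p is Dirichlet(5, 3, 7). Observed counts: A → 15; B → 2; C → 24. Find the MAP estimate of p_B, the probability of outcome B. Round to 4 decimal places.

The posterior is Dirichlet(αᵢ + nᵢ) = Dirichlet(20, 5, 31).
For a Dirichlet(a₁,…,a_K) with all aᵢ > 1, the mode has j-th component (aⱼ − 1)/(Σaᵢ − K).
Here Σaᵢ = 56 and K = 3, so p_B = (5 − 1)/(56 − 3) = 4/53 ≈ 0.0755.

MAP estimate of p_B = 0.0755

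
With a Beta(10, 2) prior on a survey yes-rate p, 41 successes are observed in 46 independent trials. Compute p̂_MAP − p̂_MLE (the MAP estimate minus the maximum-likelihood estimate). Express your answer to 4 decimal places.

Posterior is Beta(51, 7); MAP = (51−1)/(58−2) = 50/56 ≈ 0.89286.
MLE ignores the prior: p̂_MLE = k/n = 41/46 ≈ 0.89130.
Difference = 50/56 − 41/46 = 1/644 ≈ 0.0016.

MAP − MLE = 0.0016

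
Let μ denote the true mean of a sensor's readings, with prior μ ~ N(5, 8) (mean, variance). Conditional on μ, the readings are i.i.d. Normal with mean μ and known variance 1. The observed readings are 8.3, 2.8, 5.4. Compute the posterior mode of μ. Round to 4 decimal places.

μ̂_MAP = 5.4800

n = 3; x̄ = (8.3 + 2.8 + 5.4)/3 = 16.5/3 = 5.5.
For a Normal prior and Normal likelihood with known variance, the posterior is Normal; its mode equals its mean, the precision-weighted average.
Prior precision 1/σ₀² = 1/8 = 0.125; data precision n/σ² = 3/1 = 3.
μ̂ = (0.125·5 + 3·5.5) / (0.125 + 3) = 17.125/3.125 = 5.4800.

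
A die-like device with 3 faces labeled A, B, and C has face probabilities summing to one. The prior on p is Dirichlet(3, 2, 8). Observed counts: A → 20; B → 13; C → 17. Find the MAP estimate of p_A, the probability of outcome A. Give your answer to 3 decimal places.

MAP estimate of p_A = 0.367

The posterior is Dirichlet(αᵢ + nᵢ) = Dirichlet(23, 15, 25).
For a Dirichlet(a₁,…,a_K) with all aᵢ > 1, the mode has j-th component (aⱼ − 1)/(Σaᵢ − K).
Here Σaᵢ = 63 and K = 3, so p_A = (23 − 1)/(63 − 3) = 22/60 ≈ 0.367.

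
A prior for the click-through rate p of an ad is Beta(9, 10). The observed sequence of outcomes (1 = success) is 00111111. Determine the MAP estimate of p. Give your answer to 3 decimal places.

Prior: Beta(9, 10).
Data: 6 successes in 8 trials (from the sequence). The binomial likelihood contributes p^6(1−p)^2, so the posterior is Beta(9+6, 10+2) = Beta(15, 12).
For Beta(a, b) with a, b > 1 the mode is (a−1)/(a+b−2) = 14/25 ≈ 0.560.

p̂_MAP = 0.560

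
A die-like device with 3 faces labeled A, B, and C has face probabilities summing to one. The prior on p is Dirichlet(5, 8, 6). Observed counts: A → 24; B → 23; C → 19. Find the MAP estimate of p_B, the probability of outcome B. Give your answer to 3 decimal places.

The posterior is Dirichlet(αᵢ + nᵢ) = Dirichlet(29, 31, 25).
For a Dirichlet(a₁,…,a_K) with all aᵢ > 1, the mode has j-th component (aⱼ − 1)/(Σaᵢ − K).
Here Σaᵢ = 85 and K = 3, so p_B = (31 − 1)/(85 − 3) = 30/82 ≈ 0.366.

MAP estimate of p_B = 0.366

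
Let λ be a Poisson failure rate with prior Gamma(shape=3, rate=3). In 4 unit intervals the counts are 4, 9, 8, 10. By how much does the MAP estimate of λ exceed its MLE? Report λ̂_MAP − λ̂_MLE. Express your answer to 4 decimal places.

MAP − MLE = -3.0357

Σxᵢ = 31. Posterior is Gamma(34, 7); MAP = (34−1)/7 = 33/7 ≈ 4.71429.
MLE = x̄ = 31/4 ≈ 7.75000.
Difference = 33/7 − 31/4 = -85/28 ≈ -3.0357.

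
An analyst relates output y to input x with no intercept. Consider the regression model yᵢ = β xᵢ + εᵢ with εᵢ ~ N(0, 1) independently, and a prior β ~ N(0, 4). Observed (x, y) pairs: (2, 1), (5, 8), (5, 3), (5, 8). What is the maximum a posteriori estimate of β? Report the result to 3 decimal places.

log p(β | y) = −Σ(yᵢ − βxᵢ)²/(2·1) − β²/(2·4) + const.
Setting the derivative to zero: Σxᵢ(yᵢ − βxᵢ)/1 − β/4 = 0, so β = Σxᵢyᵢ / (Σxᵢ² + σ²/τ²).
Σxᵢyᵢ = 2·1 + 5·8 + 5·3 + 5·8 = 97; Σxᵢ² = 79; σ²/τ² = 0.25.
β̂_MAP = 97 / (79 + 0.25) = 97/79.25 ≈ 1.224.

β̂_MAP = 1.224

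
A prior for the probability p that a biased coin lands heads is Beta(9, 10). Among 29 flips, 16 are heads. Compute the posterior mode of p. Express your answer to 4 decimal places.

p̂_MAP = 0.5217

Prior: Beta(9, 10).
Data: 16 successes in 29 trials. The binomial likelihood contributes p^16(1−p)^13, so the posterior is Beta(9+16, 10+13) = Beta(25, 23).
For Beta(a, b) with a, b > 1 the mode is (a−1)/(a+b−2) = 24/46 ≈ 0.5217.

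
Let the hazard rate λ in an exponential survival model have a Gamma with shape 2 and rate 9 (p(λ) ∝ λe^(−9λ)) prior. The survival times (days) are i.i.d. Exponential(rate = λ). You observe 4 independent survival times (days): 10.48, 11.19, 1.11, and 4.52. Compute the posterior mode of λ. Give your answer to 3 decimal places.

λ̂_MAP = 0.138

The Exponential(rate=λ) likelihood is ∝ λ^n e^(−λΣtᵢ). Here n = 4 and Σtᵢ = 10.48 + 11.19 + 1.11 + 4.52 = 27.30.
Posterior ∝ λe^(−9λ) · λ^4e^(−27.30λ) = λ^5e^(−36.30λ), i.e. Gamma(6, 36.30).
Mode = (a−1)/b = 5/36.30 ≈ 0.138.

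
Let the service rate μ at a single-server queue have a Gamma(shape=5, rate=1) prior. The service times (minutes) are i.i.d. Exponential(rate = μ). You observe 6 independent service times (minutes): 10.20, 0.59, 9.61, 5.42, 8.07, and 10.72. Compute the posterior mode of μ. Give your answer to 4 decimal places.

The Exponential(rate=μ) likelihood is ∝ μ^n e^(−μΣtᵢ). Here n = 6 and Σtᵢ = 10.20 + 0.59 + 9.61 + 5.42 + 8.07 + 10.72 = 44.61.
Posterior ∝ μ^4e^(−1μ) · μ^6e^(−44.61μ) = μ^10e^(−45.61μ), i.e. Gamma(11, 45.61).
Mode = (a−1)/b = 10/45.61 ≈ 0.2193.

μ̂_MAP = 0.2193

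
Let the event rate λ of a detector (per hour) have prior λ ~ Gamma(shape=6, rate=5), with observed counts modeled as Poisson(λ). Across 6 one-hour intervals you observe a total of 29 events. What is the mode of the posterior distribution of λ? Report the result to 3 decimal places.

λ̂_MAP = 3.091

Σxᵢ = 29, n = 6.
Posterior ∝ λ^5e^(−5λ) · λ^29e^(−6λ) = λ^34e^(−11λ), i.e. Gamma(shape=35, rate=11).
The mode of a Gamma(a, b) with a ≥ 1 (shape–rate) is (a−1)/b = 34/11 ≈ 3.091.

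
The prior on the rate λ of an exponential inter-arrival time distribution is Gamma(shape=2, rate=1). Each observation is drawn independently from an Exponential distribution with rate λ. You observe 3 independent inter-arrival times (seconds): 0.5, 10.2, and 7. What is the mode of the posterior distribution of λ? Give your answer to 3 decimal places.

The Exponential(rate=λ) likelihood is ∝ λ^n e^(−λΣtᵢ). Here n = 3 and Σtᵢ = 0.5 + 10.2 + 7 = 17.7.
Posterior ∝ λe^(−1λ) · λ^3e^(−17.7λ) = λ^4e^(−18.7λ), i.e. Gamma(5, 18.7).
Mode = (a−1)/b = 4/18.7 ≈ 0.214.

λ̂_MAP = 0.214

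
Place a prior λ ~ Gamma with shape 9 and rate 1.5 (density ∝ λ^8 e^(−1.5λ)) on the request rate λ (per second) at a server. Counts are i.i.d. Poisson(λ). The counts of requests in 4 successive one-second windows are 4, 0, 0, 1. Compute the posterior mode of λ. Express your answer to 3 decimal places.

Σxᵢ = 4+0+0+1 = 5, with n = 4.
Posterior ∝ λ^8e^(−1.5λ) · λ^5e^(−4λ) = λ^13e^(−5.5λ), i.e. Gamma(shape=14, rate=5.5).
The mode of a Gamma(a, b) with a ≥ 1 (shape–rate) is (a−1)/b = 13/5.5 ≈ 2.364.

λ̂_MAP = 2.364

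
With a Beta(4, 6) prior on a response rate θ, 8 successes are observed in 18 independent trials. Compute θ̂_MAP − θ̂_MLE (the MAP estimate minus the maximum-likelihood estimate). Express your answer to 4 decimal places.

MAP − MLE = -0.0214

Posterior is Beta(12, 16); MAP = (12−1)/(28−2) = 11/26 ≈ 0.42308.
MLE ignores the prior: θ̂_MLE = k/n = 8/18 ≈ 0.44444.
Difference = 11/26 − 8/18 = -5/234 ≈ -0.0214.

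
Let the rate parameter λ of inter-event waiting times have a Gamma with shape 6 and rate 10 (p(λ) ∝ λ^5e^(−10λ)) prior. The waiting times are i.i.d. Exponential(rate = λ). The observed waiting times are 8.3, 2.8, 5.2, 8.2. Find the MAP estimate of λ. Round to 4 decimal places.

λ̂_MAP = 0.2609

The Exponential(rate=λ) likelihood is ∝ λ^n e^(−λΣtᵢ). Here n = 4 and Σtᵢ = 8.3 + 2.8 + 5.2 + 8.2 = 24.5.
Posterior ∝ λ^5e^(−10λ) · λ^4e^(−24.5λ) = λ^9e^(−34.5λ), i.e. Gamma(10, 34.5).
Mode = (a−1)/b = 9/34.5 ≈ 0.2609.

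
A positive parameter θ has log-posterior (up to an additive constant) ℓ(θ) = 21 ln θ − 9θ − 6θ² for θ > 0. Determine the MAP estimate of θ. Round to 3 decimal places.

ℓ'(θ) = 21/θ − 9 − 12θ. Setting this to zero and multiplying by θ: 12θ² + 9θ − 21 = 0.
θ = (−9 + √(9² + 4·12·21)) / (2·12) = (−9 + √1089) / 24 = (−9 + 33)/24 = 1.
ℓ''(θ) = −21/θ² − 12 < 0, confirming a maximum.

θ̂_MAP = 1.000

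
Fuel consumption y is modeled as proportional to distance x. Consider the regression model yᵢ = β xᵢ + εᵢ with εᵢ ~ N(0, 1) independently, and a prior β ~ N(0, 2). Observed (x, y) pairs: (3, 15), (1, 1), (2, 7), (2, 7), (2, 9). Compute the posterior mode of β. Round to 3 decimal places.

β̂_MAP = 4.089

log p(β | y) = −Σ(yᵢ − βxᵢ)²/(2·1) − β²/(2·2) + const.
Setting the derivative to zero: Σxᵢ(yᵢ − βxᵢ)/1 − β/2 = 0, so β = Σxᵢyᵢ / (Σxᵢ² + σ²/τ²).
Σxᵢyᵢ = 3·15 + 1·1 + 2·7 + 2·7 + 2·9 = 92; Σxᵢ² = 22; σ²/τ² = 0.5.
β̂_MAP = 92 / (22 + 0.5) = 92/22.5 ≈ 4.089.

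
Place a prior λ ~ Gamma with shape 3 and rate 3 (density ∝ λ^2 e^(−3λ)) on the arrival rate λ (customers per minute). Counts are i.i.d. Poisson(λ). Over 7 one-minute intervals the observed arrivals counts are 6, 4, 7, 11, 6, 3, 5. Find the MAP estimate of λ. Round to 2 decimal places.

Σxᵢ = 6+4+7+11+6+3+5 = 42, with n = 7.
Posterior ∝ λ^2e^(−3λ) · λ^42e^(−7λ) = λ^44e^(−10λ), i.e. Gamma(shape=45, rate=10).
The mode of a Gamma(a, b) with a ≥ 1 (shape–rate) is (a−1)/b = 44/10 ≈ 4.40.

λ̂_MAP = 4.40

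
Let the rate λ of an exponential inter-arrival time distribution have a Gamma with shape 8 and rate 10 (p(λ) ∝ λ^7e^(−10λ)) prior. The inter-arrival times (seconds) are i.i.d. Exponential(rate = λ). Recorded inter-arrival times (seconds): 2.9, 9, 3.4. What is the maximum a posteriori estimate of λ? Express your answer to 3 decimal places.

The Exponential(rate=λ) likelihood is ∝ λ^n e^(−λΣtᵢ). Here n = 3 and Σtᵢ = 2.9 + 9 + 3.4 = 15.3.
Posterior ∝ λ^7e^(−10λ) · λ^3e^(−15.3λ) = λ^10e^(−25.3λ), i.e. Gamma(11, 25.3).
Mode = (a−1)/b = 10/25.3 ≈ 0.395.

λ̂_MAP = 0.395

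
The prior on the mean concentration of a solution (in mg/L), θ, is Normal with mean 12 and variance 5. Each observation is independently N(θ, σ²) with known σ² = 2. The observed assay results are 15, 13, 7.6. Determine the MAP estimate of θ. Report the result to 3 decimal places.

θ̂_MAP = 11.882

n = 3; x̄ = (15 + 13 + 7.6)/3 = 35.6/3 = 178/15 ≈ 11.8667.
For a Normal prior and Normal likelihood with known variance, the posterior is Normal; its mode equals its mean, the precision-weighted average.
Prior precision 1/σ₀² = 1/5 = 0.2; data precision n/σ² = 3/2 = 1.5.
θ̂ = (0.2·12 + 1.5·(178/15)) / (0.2 + 1.5) = 20.2/1.7 = 202/17 ≈ 11.882.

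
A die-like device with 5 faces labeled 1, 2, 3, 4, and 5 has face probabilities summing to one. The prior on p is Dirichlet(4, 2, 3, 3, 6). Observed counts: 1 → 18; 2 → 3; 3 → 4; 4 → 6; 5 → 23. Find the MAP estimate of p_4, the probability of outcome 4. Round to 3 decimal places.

The posterior is Dirichlet(αᵢ + nᵢ) = Dirichlet(22, 5, 7, 9, 29).
For a Dirichlet(a₁,…,a_K) with all aᵢ > 1, the mode has j-th component (aⱼ − 1)/(Σaᵢ − K).
Here Σaᵢ = 72 and K = 5, so p_4 = (9 − 1)/(72 − 5) = 8/67 ≈ 0.119.

MAP estimate: 0.119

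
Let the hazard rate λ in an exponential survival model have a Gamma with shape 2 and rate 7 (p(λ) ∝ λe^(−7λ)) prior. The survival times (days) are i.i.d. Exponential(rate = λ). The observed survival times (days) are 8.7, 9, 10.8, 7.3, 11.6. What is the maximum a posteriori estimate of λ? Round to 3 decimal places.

λ̂_MAP = 0.110

The Exponential(rate=λ) likelihood is ∝ λ^n e^(−λΣtᵢ). Here n = 5 and Σtᵢ = 8.7 + 9 + 10.8 + 7.3 + 11.6 = 47.4.
Posterior ∝ λe^(−7λ) · λ^5e^(−47.4λ) = λ^6e^(−54.4λ), i.e. Gamma(7, 54.4).
Mode = (a−1)/b = 6/54.4 ≈ 0.110.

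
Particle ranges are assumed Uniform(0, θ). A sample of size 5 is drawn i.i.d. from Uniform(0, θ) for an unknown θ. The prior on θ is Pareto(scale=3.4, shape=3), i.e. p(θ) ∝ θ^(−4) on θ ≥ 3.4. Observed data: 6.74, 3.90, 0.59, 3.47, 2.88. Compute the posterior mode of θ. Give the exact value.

θ̂_MAP = 6.74

The Uniform(0, θ) likelihood is θ^(−n) for θ ≥ max(xᵢ), zero otherwise. Here max(xᵢ) = 6.74.
Posterior ∝ θ^(−4) · θ^(−5) = θ^(−9) on θ ≥ max(3.4, 6.74) = 6.74.
This density is strictly decreasing in θ, so the posterior mode lies at the lower boundary of the support.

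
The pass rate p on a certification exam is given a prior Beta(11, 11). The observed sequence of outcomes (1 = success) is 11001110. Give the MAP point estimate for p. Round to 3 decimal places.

Prior: Beta(11, 11).
Data: 5 successes in 8 trials (from the sequence). The binomial likelihood contributes p^5(1−p)^3, so the posterior is Beta(11+5, 11+3) = Beta(16, 14).
For Beta(a, b) with a, b > 1 the mode is (a−1)/(a+b−2) = 15/28 ≈ 0.536.

p̂_MAP = 0.536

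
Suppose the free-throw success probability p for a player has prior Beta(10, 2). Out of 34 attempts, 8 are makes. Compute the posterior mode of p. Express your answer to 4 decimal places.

p̂_MAP = 0.3864

Prior: Beta(10, 2).
Data: 8 successes in 34 trials. The binomial likelihood contributes p^8(1−p)^26, so the posterior is Beta(10+8, 2+26) = Beta(18, 28).
For Beta(a, b) with a, b > 1 the mode is (a−1)/(a+b−2) = 17/44 ≈ 0.3864.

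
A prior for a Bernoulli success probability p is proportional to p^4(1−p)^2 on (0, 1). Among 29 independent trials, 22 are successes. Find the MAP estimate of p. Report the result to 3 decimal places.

The prior density ∝ p^4(1−p)^2 is the kernel of Beta(5, 3).
Data: 22 successes in 29 trials. The binomial likelihood contributes p^22(1−p)^7, so the posterior is Beta(5+22, 3+7) = Beta(27, 10).
For Beta(a, b) with a, b > 1 the mode is (a−1)/(a+b−2) = 26/35 ≈ 0.743.

p̂_MAP = 0.743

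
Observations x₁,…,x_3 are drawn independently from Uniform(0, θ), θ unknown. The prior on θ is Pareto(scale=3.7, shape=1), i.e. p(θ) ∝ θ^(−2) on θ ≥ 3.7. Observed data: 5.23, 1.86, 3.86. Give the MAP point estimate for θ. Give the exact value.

θ̂_MAP = 5.23

The Uniform(0, θ) likelihood is θ^(−n) for θ ≥ max(xᵢ), zero otherwise. Here max(xᵢ) = 5.23.
Posterior ∝ θ^(−2) · θ^(−3) = θ^(−5) on θ ≥ max(3.7, 5.23) = 5.23.
This density is strictly decreasing in θ, so the posterior mode lies at the lower boundary of the support.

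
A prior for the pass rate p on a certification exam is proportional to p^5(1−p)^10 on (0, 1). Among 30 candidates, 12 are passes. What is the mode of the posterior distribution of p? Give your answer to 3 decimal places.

The prior density ∝ p^5(1−p)^10 is the kernel of Beta(6, 11).
Data: 12 successes in 30 trials. The binomial likelihood contributes p^12(1−p)^18, so the posterior is Beta(6+12, 11+18) = Beta(18, 29).
For Beta(a, b) with a, b > 1 the mode is (a−1)/(a+b−2) = 17/45 ≈ 0.378.

p̂_MAP = 0.378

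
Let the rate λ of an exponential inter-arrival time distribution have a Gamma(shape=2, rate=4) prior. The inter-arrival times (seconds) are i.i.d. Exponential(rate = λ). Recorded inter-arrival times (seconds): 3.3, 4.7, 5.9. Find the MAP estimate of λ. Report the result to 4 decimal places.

λ̂_MAP = 0.2235

The Exponential(rate=λ) likelihood is ∝ λ^n e^(−λΣtᵢ). Here n = 3 and Σtᵢ = 3.3 + 4.7 + 5.9 = 13.9.
Posterior ∝ λe^(−4λ) · λ^3e^(−13.9λ) = λ^4e^(−17.9λ), i.e. Gamma(5, 17.9).
Mode = (a−1)/b = 4/17.9 ≈ 0.2235.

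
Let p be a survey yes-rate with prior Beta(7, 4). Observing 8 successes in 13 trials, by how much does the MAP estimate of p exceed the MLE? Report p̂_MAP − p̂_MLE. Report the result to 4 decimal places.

Posterior is Beta(15, 9); MAP = (15−1)/(24−2) = 14/22 ≈ 0.63636.
MLE ignores the prior: p̂_MLE = k/n = 8/13 ≈ 0.61538.
Difference = 14/22 − 8/13 = 3/143 ≈ 0.0210.

MAP − MLE = 0.0210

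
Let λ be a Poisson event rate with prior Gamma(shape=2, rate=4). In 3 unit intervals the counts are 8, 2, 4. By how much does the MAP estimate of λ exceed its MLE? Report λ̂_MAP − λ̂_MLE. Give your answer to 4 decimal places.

Σxᵢ = 14. Posterior is Gamma(16, 7); MAP = (16−1)/7 = 15/7 ≈ 2.14286.
MLE = x̄ = 14/3 ≈ 4.66667.
Difference = 15/7 − 14/3 = -53/21 ≈ -2.5238.

MAP − MLE = -2.5238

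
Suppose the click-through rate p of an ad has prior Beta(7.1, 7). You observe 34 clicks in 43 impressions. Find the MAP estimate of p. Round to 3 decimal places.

p̂_MAP = 0.728

Prior: Beta(7.1, 7).
Data: 34 successes in 43 trials. The binomial likelihood contributes p^34(1−p)^9, so the posterior is Beta(7.1+34, 7+9) = Beta(41.1, 16).
For Beta(a, b) with a, b > 1 the mode is (a−1)/(a+b−2) = 40.1/55.1 ≈ 0.728.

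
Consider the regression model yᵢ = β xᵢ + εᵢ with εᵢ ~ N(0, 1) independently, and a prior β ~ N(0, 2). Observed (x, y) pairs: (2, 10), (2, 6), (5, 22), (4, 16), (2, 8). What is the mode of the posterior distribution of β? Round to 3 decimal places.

β̂_MAP = 4.150

log p(β | y) = −Σ(yᵢ − βxᵢ)²/(2·1) − β²/(2·2) + const.
Setting the derivative to zero: Σxᵢ(yᵢ − βxᵢ)/1 − β/2 = 0, so β = Σxᵢyᵢ / (Σxᵢ² + σ²/τ²).
Σxᵢyᵢ = 2·10 + 2·6 + 5·22 + 4·16 + 2·8 = 222; Σxᵢ² = 53; σ²/τ² = 0.5.
β̂_MAP = 222 / (53 + 0.5) = 222/53.5 ≈ 4.150.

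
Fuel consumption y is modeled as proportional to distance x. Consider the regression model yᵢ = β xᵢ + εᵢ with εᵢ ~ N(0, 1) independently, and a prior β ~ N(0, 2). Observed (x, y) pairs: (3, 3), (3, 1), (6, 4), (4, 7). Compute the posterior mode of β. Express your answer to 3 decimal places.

log p(β | y) = −Σ(yᵢ − βxᵢ)²/(2·1) − β²/(2·2) + const.
Setting the derivative to zero: Σxᵢ(yᵢ − βxᵢ)/1 − β/2 = 0, so β = Σxᵢyᵢ / (Σxᵢ² + σ²/τ²).
Σxᵢyᵢ = 3·3 + 3·1 + 6·4 + 4·7 = 64; Σxᵢ² = 70; σ²/τ² = 0.5.
β̂_MAP = 64 / (70 + 0.5) = 64/70.5 ≈ 0.908.

β̂_MAP = 0.908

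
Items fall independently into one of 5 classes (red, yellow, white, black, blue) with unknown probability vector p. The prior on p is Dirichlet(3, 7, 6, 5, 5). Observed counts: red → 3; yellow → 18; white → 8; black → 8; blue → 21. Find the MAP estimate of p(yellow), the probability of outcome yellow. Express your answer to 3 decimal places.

The posterior is Dirichlet(αᵢ + nᵢ) = Dirichlet(6, 25, 14, 13, 26).
For a Dirichlet(a₁,…,a_K) with all aᵢ > 1, the mode has j-th component (aⱼ − 1)/(Σaᵢ − K).
Here Σaᵢ = 84 and K = 5, so p(yellow) = (25 − 1)/(84 − 5) = 24/79 ≈ 0.304.

MAP estimate of p(yellow) = 0.304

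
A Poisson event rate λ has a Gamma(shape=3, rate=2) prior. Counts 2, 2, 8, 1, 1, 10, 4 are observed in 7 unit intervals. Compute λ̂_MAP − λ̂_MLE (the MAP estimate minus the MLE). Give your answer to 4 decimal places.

Σxᵢ = 28. Posterior is Gamma(31, 9); MAP = (31−1)/9 = 30/9 ≈ 3.33333.
MLE = x̄ = 28/7 ≈ 4.00000.
Difference = 30/9 − 28/7 = -2/3 ≈ -0.6667.

MAP − MLE = -0.6667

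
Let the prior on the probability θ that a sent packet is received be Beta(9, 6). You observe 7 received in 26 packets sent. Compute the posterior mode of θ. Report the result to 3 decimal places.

Prior: Beta(9, 6).
Data: 7 successes in 26 trials. The binomial likelihood contributes θ^7(1−θ)^19, so the posterior is Beta(9+7, 6+19) = Beta(16, 25).
For Beta(a, b) with a, b > 1 the mode is (a−1)/(a+b−2) = 15/39 ≈ 0.385.

θ̂_MAP = 0.385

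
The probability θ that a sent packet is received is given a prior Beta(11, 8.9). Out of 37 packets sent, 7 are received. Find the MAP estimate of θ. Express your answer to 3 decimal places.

Prior: Beta(11, 8.9).
Data: 7 successes in 37 trials. The binomial likelihood contributes θ^7(1−θ)^30, so the posterior is Beta(11+7, 8.9+30) = Beta(18, 38.9).
For Beta(a, b) with a, b > 1 the mode is (a−1)/(a+b−2) = 17/54.9 ≈ 0.310.

θ̂_MAP = 0.310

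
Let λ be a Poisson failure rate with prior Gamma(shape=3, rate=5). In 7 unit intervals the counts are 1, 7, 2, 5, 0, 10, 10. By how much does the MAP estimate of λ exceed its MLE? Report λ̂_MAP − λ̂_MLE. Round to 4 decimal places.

MAP − MLE = -1.9167

Σxᵢ = 35. Posterior is Gamma(38, 12); MAP = (38−1)/12 = 37/12 ≈ 3.08333.
MLE = x̄ = 35/7 ≈ 5.00000.
Difference = 37/12 − 35/7 = -23/12 ≈ -1.9167.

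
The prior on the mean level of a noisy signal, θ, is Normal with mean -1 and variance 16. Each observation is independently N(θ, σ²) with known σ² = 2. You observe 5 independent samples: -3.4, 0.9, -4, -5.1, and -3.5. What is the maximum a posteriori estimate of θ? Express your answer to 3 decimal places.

θ̂_MAP = -2.971

n = 5; x̄ = ((-3.4) + 0.9 + (-4) + (-5.1) + (-3.5))/5 = -15.1/5 = -3.02.
For a Normal prior and Normal likelihood with known variance, the posterior is Normal; its mode equals its mean, the precision-weighted average.
Prior precision 1/σ₀² = 1/16 = 0.0625; data precision n/σ² = 5/2 = 2.5.
θ̂ = (0.0625·(-1) + 2.5·(-3.02)) / (0.0625 + 2.5) = (-7.6125)/2.5625 = -609/205 ≈ -2.971.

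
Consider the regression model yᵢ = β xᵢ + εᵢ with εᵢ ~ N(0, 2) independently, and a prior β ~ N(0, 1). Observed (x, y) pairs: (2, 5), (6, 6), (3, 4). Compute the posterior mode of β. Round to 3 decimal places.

log p(β | y) = −Σ(yᵢ − βxᵢ)²/(2·2) − β²/(2·1) + const.
Setting the derivative to zero: Σxᵢ(yᵢ − βxᵢ)/2 − β/1 = 0, so β = Σxᵢyᵢ / (Σxᵢ² + σ²/τ²).
Σxᵢyᵢ = 2·5 + 6·6 + 3·4 = 58; Σxᵢ² = 49; σ²/τ² = 2.
β̂_MAP = 58 / (49 + 2) = 58/51 ≈ 1.137.

β̂_MAP = 1.137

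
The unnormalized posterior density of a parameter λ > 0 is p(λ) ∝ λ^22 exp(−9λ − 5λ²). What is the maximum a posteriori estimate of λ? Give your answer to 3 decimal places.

λ̂_MAP = 1.100

ℓ'(λ) = 22/λ − 9 − 10λ. Setting this to zero and multiplying by λ: 10λ² + 9λ − 22 = 0.
λ = (−9 + √(9² + 4·10·22)) / (2·10) = (−9 + √961) / 20 = (−9 + 31)/20 = 11/10.
ℓ''(λ) = −22/λ² − 10 < 0, confirming a maximum.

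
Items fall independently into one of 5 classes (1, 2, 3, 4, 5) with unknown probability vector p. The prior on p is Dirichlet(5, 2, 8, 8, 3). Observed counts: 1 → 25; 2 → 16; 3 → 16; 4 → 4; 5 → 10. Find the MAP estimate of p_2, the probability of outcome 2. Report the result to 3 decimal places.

MAP estimate: 0.185

The posterior is Dirichlet(αᵢ + nᵢ) = Dirichlet(30, 18, 24, 12, 13).
For a Dirichlet(a₁,…,a_K) with all aᵢ > 1, the mode has j-th component (aⱼ − 1)/(Σaᵢ − K).
Here Σaᵢ = 97 and K = 5, so p_2 = (18 − 1)/(97 − 5) = 17/92 ≈ 0.185.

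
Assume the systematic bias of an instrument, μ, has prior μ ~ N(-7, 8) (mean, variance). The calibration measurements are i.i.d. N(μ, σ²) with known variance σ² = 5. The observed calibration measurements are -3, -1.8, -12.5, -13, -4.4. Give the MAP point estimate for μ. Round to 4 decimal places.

μ̂_MAP = -6.9467

n = 5; x̄ = ((-3) + (-1.8) + (-12.5) + (-13) + (-4.4))/5 = -34.7/5 = -6.94.
For a Normal prior and Normal likelihood with known variance, the posterior is Normal; its mode equals its mean, the precision-weighted average.
Prior precision 1/σ₀² = 1/8 = 0.125; data precision n/σ² = 5/5 = 1.
μ̂ = (0.125·(-7) + 1·(-6.94)) / (0.125 + 1) = (-7.815)/1.125 = -521/75 ≈ -6.9467.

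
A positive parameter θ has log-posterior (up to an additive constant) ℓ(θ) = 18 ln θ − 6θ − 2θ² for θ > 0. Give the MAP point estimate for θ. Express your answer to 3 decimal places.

θ̂_MAP = 1.500

ℓ'(θ) = 18/θ − 6 − 4θ. Setting this to zero and multiplying by θ: 4θ² + 6θ − 18 = 0.
θ = (−6 + √(6² + 4·4·18)) / (2·4) = (−6 + √324) / 8 = (−6 + 18)/8 = 3/2.
ℓ''(θ) = −18/θ² − 4 < 0, confirming a maximum.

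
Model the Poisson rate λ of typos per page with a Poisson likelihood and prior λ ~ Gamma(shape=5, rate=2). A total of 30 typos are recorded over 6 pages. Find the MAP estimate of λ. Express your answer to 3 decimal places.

Σxᵢ = 30, n = 6.
Posterior ∝ λ^4e^(−2λ) · λ^30e^(−6λ) = λ^34e^(−8λ), i.e. Gamma(shape=35, rate=8).
The mode of a Gamma(a, b) with a ≥ 1 (shape–rate) is (a−1)/b = 34/8 ≈ 4.250.

λ̂_MAP = 4.250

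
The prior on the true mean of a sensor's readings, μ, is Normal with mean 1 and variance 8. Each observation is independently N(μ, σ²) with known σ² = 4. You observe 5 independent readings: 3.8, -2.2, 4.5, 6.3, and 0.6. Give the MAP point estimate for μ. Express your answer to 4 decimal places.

μ̂_MAP = 2.4545

n = 5; x̄ = (3.8 + (-2.2) + 4.5 + 6.3 + 0.6)/5 = 13/5 = 2.6.
For a Normal prior and Normal likelihood with known variance, the posterior is Normal; its mode equals its mean, the precision-weighted average.
Prior precision 1/σ₀² = 1/8 = 0.125; data precision n/σ² = 5/4 = 1.25.
μ̂ = (0.125·1 + 1.25·2.6) / (0.125 + 1.25) = 3.375/1.375 = 27/11 ≈ 2.4545.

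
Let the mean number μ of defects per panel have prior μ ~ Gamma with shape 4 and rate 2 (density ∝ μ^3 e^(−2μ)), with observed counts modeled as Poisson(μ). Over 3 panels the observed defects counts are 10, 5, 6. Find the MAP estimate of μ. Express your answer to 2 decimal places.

Σxᵢ = 10+5+6 = 21, with n = 3.
Posterior ∝ μ^3e^(−2μ) · μ^21e^(−3μ) = μ^24e^(−5μ), i.e. Gamma(shape=25, rate=5).
The mode of a Gamma(a, b) with a ≥ 1 (shape–rate) is (a−1)/b = 24/5 ≈ 4.80.

μ̂_MAP = 4.80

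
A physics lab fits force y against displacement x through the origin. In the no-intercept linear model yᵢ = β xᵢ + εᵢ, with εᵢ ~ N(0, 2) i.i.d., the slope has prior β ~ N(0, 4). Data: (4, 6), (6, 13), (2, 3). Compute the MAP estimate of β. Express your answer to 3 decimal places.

β̂_MAP = 1.912

log p(β | y) = −Σ(yᵢ − βxᵢ)²/(2·2) − β²/(2·4) + const.
Setting the derivative to zero: Σxᵢ(yᵢ − βxᵢ)/2 − β/4 = 0, so β = Σxᵢyᵢ / (Σxᵢ² + σ²/τ²).
Σxᵢyᵢ = 4·6 + 6·13 + 2·3 = 108; Σxᵢ² = 56; σ²/τ² = 0.5.
β̂_MAP = 108 / (56 + 0.5) = 108/56.5 ≈ 1.912.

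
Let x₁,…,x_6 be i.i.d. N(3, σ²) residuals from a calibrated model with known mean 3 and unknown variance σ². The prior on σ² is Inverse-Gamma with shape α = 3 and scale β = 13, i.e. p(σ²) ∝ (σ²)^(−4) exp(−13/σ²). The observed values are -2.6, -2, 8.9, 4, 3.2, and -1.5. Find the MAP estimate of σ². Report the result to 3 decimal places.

Sum of squared deviations about the known mean: SS = (-2.6−3)² + (-2−3)² + (8.9−3)² + (4−3)² + (3.2−3)² + (-1.5−3)² = 112.46.
The Normal likelihood contributes (σ²)^(−n/2) exp(−SS/(2σ²)), so the posterior is Inverse-Gamma(α + n/2, β + SS/2) = Inverse-Gamma(6, 69.23).
The mode of Inverse-Gamma(a, b) is b/(a+1) = 69.23/7 ≈ 9.890.

σ̂²_MAP = 9.890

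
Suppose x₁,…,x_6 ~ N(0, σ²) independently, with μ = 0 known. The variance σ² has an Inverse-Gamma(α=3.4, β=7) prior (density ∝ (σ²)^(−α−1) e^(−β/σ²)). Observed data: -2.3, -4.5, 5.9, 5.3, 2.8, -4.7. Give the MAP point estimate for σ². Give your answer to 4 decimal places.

σ̂²_MAP = 8.9439

Sum of squared deviations about the known mean: SS = (-2.3−0)² + (-4.5−0)² + (5.9−0)² + (5.3−0)² + (2.8−0)² + (-4.7−0)² = 118.37.
The Normal likelihood contributes (σ²)^(−n/2) exp(−SS/(2σ²)), so the posterior is Inverse-Gamma(α + n/2, β + SS/2) = Inverse-Gamma(6.4, 66.185).
The mode of Inverse-Gamma(a, b) is b/(a+1) = 66.185/7.4 ≈ 8.9439.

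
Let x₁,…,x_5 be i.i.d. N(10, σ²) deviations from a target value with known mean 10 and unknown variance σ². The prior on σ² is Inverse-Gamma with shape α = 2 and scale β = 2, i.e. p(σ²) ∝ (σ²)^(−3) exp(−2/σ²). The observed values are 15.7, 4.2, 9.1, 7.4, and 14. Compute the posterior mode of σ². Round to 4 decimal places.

Sum of squared deviations about the known mean: SS = (15.7−10)² + (4.2−10)² + (9.1−10)² + (7.4−10)² + (14−10)² = 89.7.
The Normal likelihood contributes (σ²)^(−n/2) exp(−SS/(2σ²)), so the posterior is Inverse-Gamma(α + n/2, β + SS/2) = Inverse-Gamma(4.5, 46.85).
The mode of Inverse-Gamma(a, b) is b/(a+1) = 46.85/5.5 ≈ 8.5182.

σ̂²_MAP = 8.5182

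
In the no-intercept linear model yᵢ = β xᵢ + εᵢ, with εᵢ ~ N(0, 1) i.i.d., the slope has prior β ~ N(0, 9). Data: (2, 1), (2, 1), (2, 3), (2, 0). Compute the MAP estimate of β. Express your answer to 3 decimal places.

log p(β | y) = −Σ(yᵢ − βxᵢ)²/(2·1) − β²/(2·9) + const.
Setting the derivative to zero: Σxᵢ(yᵢ − βxᵢ)/1 − β/9 = 0, so β = Σxᵢyᵢ / (Σxᵢ² + σ²/τ²).
Σxᵢyᵢ = 2·1 + 2·1 + 2·3 + 2·0 = 10; Σxᵢ² = 16; σ²/τ² = 1/9.
β̂_MAP = 10 / (16 + 1/9) = 10/(145/9) = 18/29 ≈ 0.621.

β̂_MAP = 0.621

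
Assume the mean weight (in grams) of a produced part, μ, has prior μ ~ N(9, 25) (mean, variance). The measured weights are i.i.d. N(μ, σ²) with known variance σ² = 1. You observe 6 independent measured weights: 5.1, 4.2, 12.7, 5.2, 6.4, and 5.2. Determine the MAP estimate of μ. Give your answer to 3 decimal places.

n = 6; x̄ = (5.1 + 4.2 + 12.7 + 5.2 + 6.4 + 5.2)/6 = 38.8/6 = 97/15 ≈ 6.4667.
For a Normal prior and Normal likelihood with known variance, the posterior is Normal; its mode equals its mean, the precision-weighted average.
Prior precision 1/σ₀² = 1/25 = 0.04; data precision n/σ² = 6/1 = 6.
μ̂ = (0.04·9 + 6·(97/15)) / (0.04 + 6) = 39.16/6.04 = 979/151 ≈ 6.483.

μ̂_MAP = 6.483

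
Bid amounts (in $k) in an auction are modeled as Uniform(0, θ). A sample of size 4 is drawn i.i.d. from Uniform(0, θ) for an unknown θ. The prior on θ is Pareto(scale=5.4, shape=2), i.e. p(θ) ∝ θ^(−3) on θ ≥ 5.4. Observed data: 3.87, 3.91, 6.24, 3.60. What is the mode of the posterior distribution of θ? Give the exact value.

θ̂_MAP = 6.24

The Uniform(0, θ) likelihood is θ^(−n) for θ ≥ max(xᵢ), zero otherwise. Here max(xᵢ) = 6.24.
Posterior ∝ θ^(−3) · θ^(−4) = θ^(−7) on θ ≥ max(5.4, 6.24) = 6.24.
This density is strictly decreasing in θ, so the posterior mode lies at the lower boundary of the support.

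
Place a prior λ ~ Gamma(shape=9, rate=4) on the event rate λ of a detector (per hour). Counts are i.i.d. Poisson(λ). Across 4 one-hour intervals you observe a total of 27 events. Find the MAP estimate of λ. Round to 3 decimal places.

λ̂_MAP = 4.375

Σxᵢ = 27, n = 4.
Posterior ∝ λ^8e^(−4λ) · λ^27e^(−4λ) = λ^35e^(−8λ), i.e. Gamma(shape=36, rate=8).
The mode of a Gamma(a, b) with a ≥ 1 (shape–rate) is (a−1)/b = 35/8 ≈ 4.375.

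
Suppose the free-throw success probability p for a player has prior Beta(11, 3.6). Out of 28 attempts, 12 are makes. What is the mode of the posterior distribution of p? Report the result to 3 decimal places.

p̂_MAP = 0.542

Prior: Beta(11, 3.6).
Data: 12 successes in 28 trials. The binomial likelihood contributes p^12(1−p)^16, so the posterior is Beta(11+12, 3.6+16) = Beta(23, 19.6).
For Beta(a, b) with a, b > 1 the mode is (a−1)/(a+b−2) = 22/40.6 ≈ 0.542.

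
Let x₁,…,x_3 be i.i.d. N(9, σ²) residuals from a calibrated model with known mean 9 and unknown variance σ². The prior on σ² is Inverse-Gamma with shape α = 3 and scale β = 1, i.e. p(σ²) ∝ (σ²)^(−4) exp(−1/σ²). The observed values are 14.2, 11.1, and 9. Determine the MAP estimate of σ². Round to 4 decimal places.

Sum of squared deviations about the known mean: SS = (14.2−9)² + (11.1−9)² + (9−9)² = 31.45.
The Normal likelihood contributes (σ²)^(−n/2) exp(−SS/(2σ²)), so the posterior is Inverse-Gamma(α + n/2, β + SS/2) = Inverse-Gamma(4.5, 16.725).
The mode of Inverse-Gamma(a, b) is b/(a+1) = 16.725/5.5 ≈ 3.0409.

σ̂²_MAP = 3.0409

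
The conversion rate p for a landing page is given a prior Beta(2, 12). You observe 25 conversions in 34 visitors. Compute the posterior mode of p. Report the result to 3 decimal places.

p̂_MAP = 0.565

Prior: Beta(2, 12).
Data: 25 successes in 34 trials. The binomial likelihood contributes p^25(1−p)^9, so the posterior is Beta(2+25, 12+9) = Beta(27, 21).
For Beta(a, b) with a, b > 1 the mode is (a−1)/(a+b−2) = 26/46 ≈ 0.565.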